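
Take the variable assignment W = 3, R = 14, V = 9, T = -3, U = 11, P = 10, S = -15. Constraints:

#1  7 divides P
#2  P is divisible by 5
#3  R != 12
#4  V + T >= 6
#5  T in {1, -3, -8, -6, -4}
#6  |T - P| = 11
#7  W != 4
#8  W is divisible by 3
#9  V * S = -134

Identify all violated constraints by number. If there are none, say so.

Constraints 1, 6, and 9 are violated.

#1 10 = 7*1 + 3, so 7 does not divide 10 — does not hold.
#2 10 / 5 = 2, so 5 divides 10 — holds.
#3 R = 14, and 14 ≠ 12 — holds.
#4 V + T = 9 + (-3) = 6; 6 ≥ 6 — holds.
#5 T = -3 is in {1, -3, -8, -6, -4} — holds.
#6 |-3 - 10| = 13, not 11 — does not hold.
#7 W = 3, and 3 ≠ 4 — holds.
#8 3 / 3 = 1, so 3 divides 3 — holds.
#9 V * S = 9 * (-15) = -135, not -134 — does not hold.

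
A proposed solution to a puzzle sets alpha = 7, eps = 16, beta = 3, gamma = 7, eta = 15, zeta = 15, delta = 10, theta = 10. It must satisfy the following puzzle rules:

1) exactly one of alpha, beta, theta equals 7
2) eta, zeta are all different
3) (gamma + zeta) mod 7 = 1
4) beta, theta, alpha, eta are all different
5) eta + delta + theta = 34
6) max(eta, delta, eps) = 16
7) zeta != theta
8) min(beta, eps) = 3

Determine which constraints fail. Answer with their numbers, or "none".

1) alpha=7, beta=3, theta=10; 1 of them equals 7 — satisfied.
2) eta = zeta = 15, not all different — violated.
3) gamma + zeta = 22; 22 mod 7 = 1 — satisfied.
4) values 3, 10, 7, 15 are pairwise distinct — satisfied.
5) eta + delta + theta = 15 + 10 + 10 = 35, not 34 — violated.
6) max(15, 10, 16) = 16 — satisfied.
7) zeta = 15, theta = 10; distinct — satisfied.
8) min(3, 16) = 3 — satisfied.

No — constraints 2 and 5 are not satisfied.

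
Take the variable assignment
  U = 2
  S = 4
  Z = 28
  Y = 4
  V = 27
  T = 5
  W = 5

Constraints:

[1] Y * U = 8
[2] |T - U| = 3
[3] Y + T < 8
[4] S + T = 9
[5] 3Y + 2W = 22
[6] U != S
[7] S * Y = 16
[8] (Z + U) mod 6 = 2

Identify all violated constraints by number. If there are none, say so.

Violated: 3 and 8.

[1] Y * U = 4 * 2 = 8  OK
[2] |5 - 2| = 3  OK
[3] Y + T = 4 + 5 = 9; 9 ≥ 8, bound 8 not met  FAIL
[4] S + T = 4 + 5 = 9  OK
[5] 3Y + 2W = 3(4) + 2(5) = 22  OK
[6] U = 2, S = 4; distinct  OK
[7] S * Y = 4 * 4 = 16  OK
[8] Z + U = 30; 30 mod 6 = 0, not 2  FAIL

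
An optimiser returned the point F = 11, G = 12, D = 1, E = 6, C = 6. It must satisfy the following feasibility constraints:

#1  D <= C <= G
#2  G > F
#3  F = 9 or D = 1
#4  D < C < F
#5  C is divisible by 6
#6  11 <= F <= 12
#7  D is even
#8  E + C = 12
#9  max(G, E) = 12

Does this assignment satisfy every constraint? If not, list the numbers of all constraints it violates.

The assignment fails constraint 7.

#1 values 1 <= 6 <= 12 — holds.
#2 G = 12, F = 11; 12 > 11 — holds.
#3 F = 11 ≠ 9, but D = 1 = 1 (second disjunct) — holds.
#4 values 1 < 6 < 11 — holds.
#5 6 / 6 = 1, so 6 divides 6 — holds.
#6 F = 11 lies in [11, 12] — holds.
#7 D = 1 is odd — does not hold.
#8 E + C = 6 + 6 = 12 — holds.
#9 max(12, 6) = 12 — holds.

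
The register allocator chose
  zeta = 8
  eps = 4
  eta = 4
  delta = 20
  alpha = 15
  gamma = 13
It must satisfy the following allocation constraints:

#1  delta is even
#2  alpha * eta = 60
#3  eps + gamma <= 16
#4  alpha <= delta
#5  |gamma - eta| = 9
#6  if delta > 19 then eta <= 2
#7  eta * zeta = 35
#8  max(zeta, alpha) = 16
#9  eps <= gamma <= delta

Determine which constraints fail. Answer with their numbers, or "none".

#1 delta = 20 is even — holds.
#2 alpha * eta = 15 * 4 = 60 — holds.
#3 eps + gamma = 4 + 13 = 17; 17 > 16, bound 16 not met — fails.
#4 alpha = 15, delta = 20; 15 ≤ 20 — holds.
#5 |13 - 4| = 9 — holds.
#6 delta = 20 > 19, so we need eta ≤ 2; but eta = 4 > 2 — fails.
#7 eta * zeta = 4 * 8 = 32, not 35 — fails.
#8 max(8, 15) = 15, not 16 — fails.
#9 values 4 <= 13 <= 20 — holds.

The assignment fails constraints 3, 6, 7, and 8.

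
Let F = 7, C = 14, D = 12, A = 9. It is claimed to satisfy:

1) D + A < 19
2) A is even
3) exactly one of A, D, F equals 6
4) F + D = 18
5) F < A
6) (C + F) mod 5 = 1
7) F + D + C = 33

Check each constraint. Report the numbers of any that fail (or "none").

Constraints 1, 2, 3, and 4 do not hold.

1) D + A = 12 + 9 = 21; 21 ≥ 19, bound 19 not met — does not hold.
2) A = 9 is odd — does not hold.
3) A=9, D=12, F=7; 0 of them equal 6, not exactly one — does not hold.
4) F + D = 7 + 12 = 19, not 18 — does not hold.
5) F = 7, A = 9; 7 < 9 — holds.
6) C + F = 21; 21 mod 5 = 1 — holds.
7) F + D + C = 7 + 12 + 14 = 33 — holds.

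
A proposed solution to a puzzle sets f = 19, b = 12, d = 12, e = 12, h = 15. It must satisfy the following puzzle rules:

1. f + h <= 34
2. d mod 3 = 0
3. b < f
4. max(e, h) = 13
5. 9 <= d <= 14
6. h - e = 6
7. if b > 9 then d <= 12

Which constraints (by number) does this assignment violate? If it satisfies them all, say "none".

Constraints 4, 6 do not hold.

1. f + h = 19 + 15 = 34; 34 ≤ 34 — holds.
2. 12 mod 3 = 0 — holds.
3. b = 12, f = 19; 12 < 19 — holds.
4. max(12, 15) = 15, not 13 — does not hold.
5. d = 12 lies in [9, 14] — holds.
6. h - e = 15 - 12 = 3, not 6 — does not hold.
7. b = 12 > 9, so we need d ≤ 12; d = 12 ≤ 12 — holds.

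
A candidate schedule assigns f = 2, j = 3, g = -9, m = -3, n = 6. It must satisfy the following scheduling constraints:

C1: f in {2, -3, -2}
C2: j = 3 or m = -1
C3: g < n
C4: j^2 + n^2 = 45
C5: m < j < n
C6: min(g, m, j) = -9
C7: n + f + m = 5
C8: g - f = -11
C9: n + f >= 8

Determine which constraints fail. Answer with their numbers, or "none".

C1: f = 2 is in {2, -3, -2}  holds
C2: j = 3 = 3 (first disjunct)  holds
C3: g = -9, n = 6; -9 < 6  holds
C4: j^2 + n^2 = 3^2 + 6^2 = 9 + 36 = 45  holds
C5: values -3 < 3 < 6  holds
C6: min(-9, -3, 3) = -9  holds
C7: n + f + m = 6 + 2 + (-3) = 5  holds
C8: g - f = -9 - 2 = -11  holds
C9: n + f = 6 + 2 = 8; 8 ≥ 8  holds

All constraints are satisfied.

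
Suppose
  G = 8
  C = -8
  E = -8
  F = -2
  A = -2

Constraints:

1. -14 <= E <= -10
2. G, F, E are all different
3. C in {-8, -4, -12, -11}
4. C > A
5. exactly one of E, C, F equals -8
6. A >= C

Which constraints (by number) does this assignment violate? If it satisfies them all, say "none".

1. E = -8 is outside [-14, -10] — violated.
2. values 8, -2, -8 are pairwise distinct — OK.
3. C = -8 is in {-8, -4, -12, -11} — OK.
4. C = -8, A = -2; -8 ≤ -2 (want >) — violated.
5. E=-8, C=-8, F=-2; 2 of them equal -8, not exactly one — violated.
6. A = -2, C = -8; -2 ≥ -8 — OK.

Constraints 1, 4, and 5 are violated.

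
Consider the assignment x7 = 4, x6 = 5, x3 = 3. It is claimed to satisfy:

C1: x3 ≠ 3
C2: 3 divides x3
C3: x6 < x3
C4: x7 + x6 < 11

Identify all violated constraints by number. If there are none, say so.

No — constraints 1, 3 are not satisfied.

C1: x3 = 3, but 3 is required to differ  no
C2: 3 / 3 = 1, so 3 divides 3  yes
C3: x6 = 5, x3 = 3; 5 ≥ 3 (want <)  no
C4: x7 + x6 = 4 + 5 = 9; 9 < 11  yes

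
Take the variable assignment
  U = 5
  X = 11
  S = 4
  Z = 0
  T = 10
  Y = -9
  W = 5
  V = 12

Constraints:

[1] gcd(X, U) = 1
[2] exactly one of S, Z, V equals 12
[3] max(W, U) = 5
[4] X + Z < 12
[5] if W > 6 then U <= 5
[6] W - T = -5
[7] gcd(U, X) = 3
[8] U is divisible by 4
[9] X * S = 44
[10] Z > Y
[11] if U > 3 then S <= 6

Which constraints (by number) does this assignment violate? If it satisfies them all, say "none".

[1] gcd(11, 5) = 1 — satisfied.
[2] S=4, Z=0, V=12; 1 of them equals 12 — satisfied.
[3] max(5, 5) = 5 — satisfied.
[4] X + Z = 11 + 0 = 11; 11 < 12 — satisfied.
[5] W = 5, not > 6; antecedent false, conditional vacuously true — satisfied.
[6] W - T = 5 - 10 = -5 — satisfied.
[7] gcd(5, 11) = 1, not 3 — violated.
[8] 5 = 4*1 + 1, so 4 does not divide 5 — violated.
[9] X * S = 11 * 4 = 44 — satisfied.
[10] Z = 0, Y = -9; 0 > -9 — satisfied.
[11] U = 5 > 3, so we need S ≤ 6; S = 4 ≤ 6 — satisfied.

Constraints 7, 8 are violated.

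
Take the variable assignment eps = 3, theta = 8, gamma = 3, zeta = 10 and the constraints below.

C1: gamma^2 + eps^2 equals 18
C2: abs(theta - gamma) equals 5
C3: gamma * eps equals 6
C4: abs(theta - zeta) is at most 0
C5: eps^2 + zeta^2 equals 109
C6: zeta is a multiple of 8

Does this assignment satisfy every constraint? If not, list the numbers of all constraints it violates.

Violated: 3, 4, 6.

C1: gamma^2 + eps^2 = 3^2 + 3^2 = 9 + 9 = 18  yes
C2: abs(8 - 3) = 5  yes
C3: gamma * eps = 3 * 3 = 9, not 6  no
C4: abs(8 - 10) = 2; 2 > 0, exceeds bound 0  no
C5: eps^2 + zeta^2 = 3^2 + 10^2 = 9 + 100 = 109  yes
C6: 10 = 8*1 + 2, so 8 does not divide 10  no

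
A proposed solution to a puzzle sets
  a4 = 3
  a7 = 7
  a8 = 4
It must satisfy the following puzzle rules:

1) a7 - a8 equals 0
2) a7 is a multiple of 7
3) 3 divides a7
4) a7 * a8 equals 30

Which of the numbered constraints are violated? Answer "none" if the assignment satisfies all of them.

1) a7 - a8 = 7 - 4 = 3, not 0  ✗
2) 7 / 7 = 1, so 7 divides 7  ✓
3) 7 = 3*2 + 1, so 3 does not divide 7  ✗
4) a7 * a8 = 7 * 4 = 28, not 30  ✗

No — constraints 1, 3, and 4 are not satisfied.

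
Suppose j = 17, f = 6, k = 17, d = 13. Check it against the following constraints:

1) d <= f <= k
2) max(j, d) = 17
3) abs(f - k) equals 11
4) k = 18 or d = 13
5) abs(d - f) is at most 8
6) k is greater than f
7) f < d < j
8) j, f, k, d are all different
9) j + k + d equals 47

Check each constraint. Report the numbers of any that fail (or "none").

Constraints 1, 8 are violated.

1) values 13, 6, 17; d = 13 is not <= f = 6  no
2) max(17, 13) = 17  yes
3) abs(6 - 17) = 11  yes
4) k = 17 ≠ 18, but d = 13 = 13 (second disjunct)  yes
5) abs(13 - 6) = 7; 7 ≤ 8  yes
6) k = 17, f = 6; 17 > 6  yes
7) values 6 < 13 < 17  yes
8) j = k = 17, not all different  no
9) j + k + d = 17 + 17 + 13 = 47  yes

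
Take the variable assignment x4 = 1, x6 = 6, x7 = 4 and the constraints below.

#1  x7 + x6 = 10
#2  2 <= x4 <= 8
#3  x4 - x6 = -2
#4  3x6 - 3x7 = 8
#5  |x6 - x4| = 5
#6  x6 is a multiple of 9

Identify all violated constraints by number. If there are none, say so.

Violated: 2, 3, 4, and 6.

#1 x7 + x6 = 4 + 6 = 10  holds
#2 x4 = 1 is outside [2, 8]  fails
#3 x4 - x6 = 1 - 6 = -5, not -2  fails
#4 3x6 - 3x7 = 3(6) - 3(4) = 6, not 8  fails
#5 |6 - 1| = 5  holds
#6 6 = 9*0 + 6, so 9 does not divide 6  fails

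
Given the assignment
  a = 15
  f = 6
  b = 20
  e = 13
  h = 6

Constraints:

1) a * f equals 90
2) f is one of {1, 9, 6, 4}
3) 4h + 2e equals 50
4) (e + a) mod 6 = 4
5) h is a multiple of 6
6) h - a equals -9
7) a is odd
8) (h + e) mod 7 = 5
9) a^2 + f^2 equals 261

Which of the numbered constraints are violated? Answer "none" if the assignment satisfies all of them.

1) a * f = 15 * 6 = 90 — holds.
2) f = 6 is in {1, 9, 6, 4} — holds.
3) 4h + 2e = 4(6) + 2(13) = 50 — holds.
4) e + a = 28; 28 mod 6 = 4 — holds.
5) 6 / 6 = 1, so 6 divides 6 — holds.
6) h - a = 6 - 15 = -9 — holds.
7) a = 15 is odd — holds.
8) h + e = 19; 19 mod 7 = 5 — holds.
9) a^2 + f^2 = 15^2 + 6^2 = 225 + 36 = 261 — holds.

None — every constraint holds.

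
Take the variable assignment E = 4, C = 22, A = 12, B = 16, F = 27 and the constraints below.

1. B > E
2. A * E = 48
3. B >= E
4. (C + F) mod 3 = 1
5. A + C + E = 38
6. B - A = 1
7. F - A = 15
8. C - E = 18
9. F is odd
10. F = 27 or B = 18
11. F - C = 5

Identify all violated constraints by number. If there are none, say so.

Constraint 6 does not hold.

1. B = 16, E = 4; 16 > 4  true
2. A * E = 12 * 4 = 48  true
3. B = 16, E = 4; 16 ≥ 4  true
4. C + F = 49; 49 mod 3 = 1  true
5. A + C + E = 12 + 22 + 4 = 38  true
6. B - A = 16 - 12 = 4, not 1  false
7. F - A = 27 - 12 = 15  true
8. C - E = 22 - 4 = 18  true
9. F = 27 is odd  true
10. F = 27 = 27 (first disjunct)  true
11. F - C = 27 - 22 = 5  true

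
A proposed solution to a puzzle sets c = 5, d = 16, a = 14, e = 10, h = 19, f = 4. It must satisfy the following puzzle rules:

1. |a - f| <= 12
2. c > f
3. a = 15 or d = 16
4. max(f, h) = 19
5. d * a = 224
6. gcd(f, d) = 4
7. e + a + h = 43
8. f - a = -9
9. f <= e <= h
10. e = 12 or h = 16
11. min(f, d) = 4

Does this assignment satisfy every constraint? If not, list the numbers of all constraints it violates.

1. |14 - 4| = 10; 10 ≤ 12 — holds.
2. c = 5, f = 4; 5 > 4 — holds.
3. a = 14 ≠ 15, but d = 16 = 16 (second disjunct) — holds.
4. max(4, 19) = 19 — holds.
5. d * a = 16 * 14 = 224 — holds.
6. gcd(4, 16) = 4 — holds.
7. e + a + h = 10 + 14 + 19 = 43 — holds.
8. f - a = 4 - 14 = -10, not -9 — does not hold.
9. values 4 <= 10 <= 19 — holds.
10. e = 10 ≠ 12 and h = 19 ≠ 16; both disjuncts false — does not hold.
11. min(4, 16) = 4 — holds.

Violated: 8, 10.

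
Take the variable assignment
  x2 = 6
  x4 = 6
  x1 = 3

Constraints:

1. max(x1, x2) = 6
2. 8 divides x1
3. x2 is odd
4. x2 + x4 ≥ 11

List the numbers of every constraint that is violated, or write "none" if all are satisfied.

1. max(3, 6) = 6 — satisfied.
2. 3 = 8×0 + 3, so 8 does not divide 3 — violated.
3. x2 = 6 is even — violated.
4. x2 + x4 = 6 + 6 = 12; 12 ≥ 11 — satisfied.

Constraints 2 and 3 are violated.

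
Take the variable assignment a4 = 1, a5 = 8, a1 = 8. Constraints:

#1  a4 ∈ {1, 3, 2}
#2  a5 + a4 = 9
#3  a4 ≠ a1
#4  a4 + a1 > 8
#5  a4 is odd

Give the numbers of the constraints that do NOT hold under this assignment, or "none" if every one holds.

#1 a4 = 1 is in {1, 3, 2} — OK.
#2 a5 + a4 = 8 + 1 = 9 — OK.
#3 a4 = 1, a1 = 8; distinct — OK.
#4 a4 + a1 = 1 + 8 = 9; 9 > 8 — OK.
#5 a4 = 1 is odd — OK.

None — every constraint holds.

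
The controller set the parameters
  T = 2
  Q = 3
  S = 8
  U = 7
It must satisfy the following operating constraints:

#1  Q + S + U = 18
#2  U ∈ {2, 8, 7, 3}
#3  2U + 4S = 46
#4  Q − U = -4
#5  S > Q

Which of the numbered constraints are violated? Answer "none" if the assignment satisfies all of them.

#1 Q + S + U = 3 + 8 + 7 = 18  holds
#2 U = 7 is in {2, 8, 7, 3}  holds
#3 2U + 4S = 2(7) + 4(8) = 46  holds
#4 Q − U = 3 − 7 = -4  holds
#5 S = 8, Q = 3; 8 > 3  holds

All constraints are satisfied.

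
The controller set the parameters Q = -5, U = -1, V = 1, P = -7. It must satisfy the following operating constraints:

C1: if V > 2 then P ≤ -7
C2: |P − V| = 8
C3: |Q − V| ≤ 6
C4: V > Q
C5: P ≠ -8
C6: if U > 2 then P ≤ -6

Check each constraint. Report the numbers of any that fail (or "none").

C1: V = 1, not > 2; antecedent false, conditional vacuously true — satisfied.
C2: |-7 − 1| = 8 — satisfied.
C3: |-5 − 1| = 6; 6 ≤ 6 — satisfied.
C4: V = 1, Q = -5; 1 > -5 — satisfied.
C5: P = -7, and -7 ≠ -8 — satisfied.
C6: U = -1, not > 2; antecedent false, conditional vacuously true — satisfied.

Yes — all constraints hold.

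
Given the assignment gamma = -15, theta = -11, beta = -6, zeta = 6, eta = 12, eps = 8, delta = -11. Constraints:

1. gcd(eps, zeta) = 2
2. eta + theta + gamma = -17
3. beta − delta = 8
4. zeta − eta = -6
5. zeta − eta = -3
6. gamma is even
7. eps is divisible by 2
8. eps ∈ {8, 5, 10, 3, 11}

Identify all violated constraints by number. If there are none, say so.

1. gcd(8, 6) = 2 — satisfied.
2. eta + theta + gamma = 12 + (-11) + (-15) = -14, not -17 — violated.
3. beta − delta = -6 − (-11) = 5, not 8 — violated.
4. zeta − eta = 6 − 12 = -6 — satisfied.
5. zeta − eta = 6 − 12 = -6, not -3 — violated.
6. gamma = -15 is odd — violated.
7. 8 / 2 = 4, so 2 divides 8 — satisfied.
8. eps = 8 is in {8, 5, 10, 3, 11} — satisfied.

The assignment fails constraints 2, 3, 5, 6.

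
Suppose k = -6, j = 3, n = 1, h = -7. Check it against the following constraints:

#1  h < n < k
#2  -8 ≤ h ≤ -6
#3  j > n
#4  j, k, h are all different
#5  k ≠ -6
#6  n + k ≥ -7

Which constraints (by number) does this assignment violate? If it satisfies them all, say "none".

No — constraints 1 and 5 are not satisfied.

#1 values -7, 1, -6; n = 1 is not < k = -6  FAIL
#2 h = -7 lies in [-8, -6]  OK
#3 j = 3, n = 1; 3 > 1  OK
#4 values 3, -6, -7 are pairwise distinct  OK
#5 k = -6, but -6 is required to differ  FAIL
#6 n + k = 1 + (-6) = -5; -5 ≥ -7  OK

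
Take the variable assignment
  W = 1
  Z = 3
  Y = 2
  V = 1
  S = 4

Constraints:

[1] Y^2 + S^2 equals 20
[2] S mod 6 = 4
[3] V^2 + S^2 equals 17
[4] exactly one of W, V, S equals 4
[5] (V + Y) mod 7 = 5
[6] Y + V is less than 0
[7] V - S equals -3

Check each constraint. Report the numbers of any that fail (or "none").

[1] Y^2 + S^2 = 2^2 + 4^2 = 4 + 16 = 20  holds
[2] 4 mod 6 = 4  holds
[3] V^2 + S^2 = 1^2 + 4^2 = 1 + 16 = 17  holds
[4] W=1, V=1, S=4; 1 of them equals 4  holds
[5] V + Y = 3; 3 mod 7 = 3, not 5  fails
[6] Y + V = 2 + 1 = 3; 3 ≥ 0, bound 0 not met  fails
[7] V - S = 1 - 4 = -3  holds

Constraints 5 and 6 are violated.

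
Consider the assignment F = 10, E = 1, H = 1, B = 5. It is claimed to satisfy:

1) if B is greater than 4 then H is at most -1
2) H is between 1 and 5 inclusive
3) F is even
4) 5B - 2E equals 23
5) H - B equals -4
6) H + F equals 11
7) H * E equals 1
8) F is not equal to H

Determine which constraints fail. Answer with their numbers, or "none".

1) B = 5 > 4, so we need H ≤ -1; but H = 1 > -1 — does not hold.
2) H = 1 lies in [1, 5] — holds.
3) F = 10 is even — holds.
4) 5B - 2E = 5(5) - 2(1) = 23 — holds.
5) H - B = 1 - 5 = -4 — holds.
6) H + F = 1 + 10 = 11 — holds.
7) H * E = 1 * 1 = 1 — holds.
8) F = 10, H = 1; distinct — holds.

Violated: 1.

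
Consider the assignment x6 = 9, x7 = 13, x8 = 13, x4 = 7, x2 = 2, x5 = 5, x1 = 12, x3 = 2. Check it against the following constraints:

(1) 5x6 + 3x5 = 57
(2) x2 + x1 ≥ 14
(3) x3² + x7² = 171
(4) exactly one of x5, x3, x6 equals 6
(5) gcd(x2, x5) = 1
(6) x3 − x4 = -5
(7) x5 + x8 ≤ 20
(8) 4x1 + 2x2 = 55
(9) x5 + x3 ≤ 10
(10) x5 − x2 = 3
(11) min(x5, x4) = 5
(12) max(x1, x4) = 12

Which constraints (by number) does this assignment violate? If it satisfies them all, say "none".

Constraints 1, 3, 4, 8 are violated.

(1) 5x6 + 3x5 = 5(9) + 3(5) = 60, not 57 — violated.
(2) x2 + x1 = 2 + 12 = 14; 14 ≥ 14 — satisfied.
(3) x3² + x7² = 2² + 13² = 4 + 169 = 173, not 171 — violated.
(4) x5=5, x3=2, x6=9; 0 of them equal 6, not exactly one — violated.
(5) gcd(2, 5) = 1 — satisfied.
(6) x3 − x4 = 2 − 7 = -5 — satisfied.
(7) x5 + x8 = 5 + 13 = 18; 18 ≤ 20 — satisfied.
(8) 4x1 + 2x2 = 4(12) + 2(2) = 52, not 55 — violated.
(9) x5 + x3 = 5 + 2 = 7; 7 ≤ 10 — satisfied.
(10) x5 − x2 = 5 − 2 = 3 — satisfied.
(11) min(5, 7) = 5 — satisfied.
(12) max(12, 7) = 12 — satisfied.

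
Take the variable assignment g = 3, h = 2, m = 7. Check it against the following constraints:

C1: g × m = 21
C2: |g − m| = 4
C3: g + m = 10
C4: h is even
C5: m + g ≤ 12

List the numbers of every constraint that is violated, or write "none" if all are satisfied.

Yes — all constraints hold.

C1: g × m = 3 × 7 = 21  holds
C2: |3 − 7| = 4  holds
C3: g + m = 3 + 7 = 10  holds
C4: h = 2 is even  holds
C5: m + g = 7 + 3 = 10; 10 ≤ 12  holds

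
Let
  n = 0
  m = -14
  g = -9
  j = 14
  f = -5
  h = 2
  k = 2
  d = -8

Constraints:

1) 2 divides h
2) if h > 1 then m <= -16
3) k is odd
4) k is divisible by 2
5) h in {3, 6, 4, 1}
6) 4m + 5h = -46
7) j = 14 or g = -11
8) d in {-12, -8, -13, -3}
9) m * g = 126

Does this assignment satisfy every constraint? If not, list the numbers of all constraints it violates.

The assignment fails constraints 2, 3, 5.

1) 2 / 2 = 1, so 2 divides 2  OK
2) h = 2 > 1, so we need m ≤ -16; but m = -14 > -16  FAIL
3) k = 2 is even  FAIL
4) 2 / 2 = 1, so 2 divides 2  OK
5) h = 2 is not in {3, 6, 4, 1}  FAIL
6) 4m + 5h = 4(-14) + 5(2) = -46  OK
7) j = 14 = 14 (first disjunct)  OK
8) d = -8 is in {-12, -8, -13, -3}  OK
9) m * g = -14 * (-9) = 126  OK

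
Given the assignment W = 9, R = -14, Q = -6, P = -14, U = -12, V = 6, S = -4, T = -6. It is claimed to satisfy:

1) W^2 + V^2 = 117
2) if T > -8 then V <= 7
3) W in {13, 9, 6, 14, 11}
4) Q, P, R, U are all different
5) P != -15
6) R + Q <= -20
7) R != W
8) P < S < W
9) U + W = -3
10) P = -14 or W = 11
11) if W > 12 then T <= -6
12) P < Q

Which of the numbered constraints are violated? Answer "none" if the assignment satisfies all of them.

1) W^2 + V^2 = 9^2 + 6^2 = 81 + 36 = 117 — holds.
2) T = -6 > -8, so we need V ≤ 7; V = 6 ≤ 7 — holds.
3) W = 9 is in {13, 9, 6, 14, 11} — holds.
4) P = R = -14, not all different — does not hold.
5) P = -14, and -14 ≠ -15 — holds.
6) R + Q = -14 + (-6) = -20; -20 ≤ -20 — holds.
7) R = -14, W = 9; distinct — holds.
8) values -14 < -4 < 9 — holds.
9) U + W = -12 + 9 = -3 — holds.
10) P = -14 = -14 (first disjunct) — holds.
11) W = 9, not > 12; antecedent false, conditional vacuously true — holds.
12) P = -14, Q = -6; -14 < -6 — holds.

Violated: 4.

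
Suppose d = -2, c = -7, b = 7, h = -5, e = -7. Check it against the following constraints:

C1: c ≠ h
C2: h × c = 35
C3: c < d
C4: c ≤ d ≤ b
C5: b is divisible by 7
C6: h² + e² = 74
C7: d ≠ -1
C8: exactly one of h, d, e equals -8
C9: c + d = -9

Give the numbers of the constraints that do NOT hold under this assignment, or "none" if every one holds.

C1: c = -7, h = -5; distinct — satisfied.
C2: h × c = -5 × (-7) = 35 — satisfied.
C3: c = -7, d = -2; -7 < -2 — satisfied.
C4: values -7 ≤ -2 ≤ 7 — satisfied.
C5: 7 / 7 = 1, so 7 divides 7 — satisfied.
C6: h² + e² = (-5)² + (-7)² = 25 + 49 = 74 — satisfied.
C7: d = -2, and -2 ≠ -1 — satisfied.
C8: h=-5, d=-2, e=-7; 0 of them equal -8, not exactly one — violated.
C9: c + d = -7 + (-2) = -9 — satisfied.

Constraint 8 does not hold.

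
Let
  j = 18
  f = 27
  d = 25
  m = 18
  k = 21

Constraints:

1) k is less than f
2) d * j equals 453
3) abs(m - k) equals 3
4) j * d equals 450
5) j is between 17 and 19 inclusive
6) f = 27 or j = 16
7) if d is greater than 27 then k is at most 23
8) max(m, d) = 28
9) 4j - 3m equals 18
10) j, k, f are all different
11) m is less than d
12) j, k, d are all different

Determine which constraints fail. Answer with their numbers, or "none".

1) k = 21, f = 27; 21 < 27 — OK.
2) d * j = 25 * 18 = 450, not 453 — violated.
3) abs(18 - 21) = 3 — OK.
4) j * d = 18 * 25 = 450 — OK.
5) j = 18 lies in [17, 19] — OK.
6) f = 27 = 27 (first disjunct) — OK.
7) d = 25, not > 27; antecedent false, conditional vacuously true — OK.
8) max(18, 25) = 25, not 28 — violated.
9) 4j - 3m = 4(18) - 3(18) = 18 — OK.
10) values 18, 21, 27 are pairwise distinct — OK.
11) m = 18, d = 25; 18 < 25 — OK.
12) values 18, 21, 25 are pairwise distinct — OK.

The assignment fails constraints 2, 8.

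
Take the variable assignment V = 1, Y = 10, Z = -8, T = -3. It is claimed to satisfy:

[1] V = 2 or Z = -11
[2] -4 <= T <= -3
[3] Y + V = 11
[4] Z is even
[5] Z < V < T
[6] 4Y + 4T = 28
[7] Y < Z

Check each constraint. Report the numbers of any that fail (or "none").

[1] V = 1 ≠ 2 and Z = -8 ≠ -11; both disjuncts false  FAIL
[2] T = -3 lies in [-4, -3]  OK
[3] Y + V = 10 + 1 = 11  OK
[4] Z = -8 is even  OK
[5] values -8, 1, -3; V = 1 is not < T = -3  FAIL
[6] 4Y + 4T = 4(10) + 4(-3) = 28  OK
[7] Y = 10, Z = -8; 10 ≥ -8 (want <)  FAIL

The assignment fails constraints 1, 5, and 7.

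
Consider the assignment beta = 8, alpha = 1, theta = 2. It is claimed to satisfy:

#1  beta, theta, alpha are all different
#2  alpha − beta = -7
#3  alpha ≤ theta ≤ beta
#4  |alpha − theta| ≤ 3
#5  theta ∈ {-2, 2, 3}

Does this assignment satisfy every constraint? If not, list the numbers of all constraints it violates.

All constraints are satisfied.

#1 values 8, 2, 1 are pairwise distinct  holds
#2 alpha − beta = 1 − 8 = -7  holds
#3 values 1 ≤ 2 ≤ 8  holds
#4 |1 − 2| = 1; 1 ≤ 3  holds
#5 theta = 2 is in {-2, 2, 3}  holds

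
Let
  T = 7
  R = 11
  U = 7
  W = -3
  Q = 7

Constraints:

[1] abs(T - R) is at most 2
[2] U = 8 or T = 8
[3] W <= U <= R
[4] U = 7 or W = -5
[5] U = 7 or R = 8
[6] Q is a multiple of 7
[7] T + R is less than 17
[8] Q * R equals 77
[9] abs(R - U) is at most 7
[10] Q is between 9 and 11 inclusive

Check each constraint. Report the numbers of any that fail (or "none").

No — constraints 1, 2, 7, and 10 are not satisfied.

[1] abs(7 - 11) = 4; 4 > 2, exceeds bound 2 — violated.
[2] U = 7 ≠ 8 and T = 7 ≠ 8; both disjuncts false — violated.
[3] values -3 <= 7 <= 11 — satisfied.
[4] U = 7 = 7 (first disjunct) — satisfied.
[5] U = 7 = 7 (first disjunct) — satisfied.
[6] 7 / 7 = 1, so 7 divides 7 — satisfied.
[7] T + R = 7 + 11 = 18; 18 ≥ 17, bound 17 not met — violated.
[8] Q * R = 7 * 11 = 77 — satisfied.
[9] abs(11 - 7) = 4; 4 ≤ 7 — satisfied.
[10] Q = 7 is outside [9, 11] — violated.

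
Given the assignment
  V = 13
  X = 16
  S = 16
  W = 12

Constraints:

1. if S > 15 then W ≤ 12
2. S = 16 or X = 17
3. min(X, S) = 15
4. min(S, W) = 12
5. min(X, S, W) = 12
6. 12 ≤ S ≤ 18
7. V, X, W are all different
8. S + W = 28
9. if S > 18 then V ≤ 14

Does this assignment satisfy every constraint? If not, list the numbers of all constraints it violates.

The assignment fails constraint 3.

1. S = 16 > 15, so we need W ≤ 12; W = 12 ≤ 12  holds
2. S = 16 = 16 (first disjunct)  holds
3. min(16, 16) = 16, not 15  fails
4. min(16, 12) = 12  holds
5. min(16, 16, 12) = 12  holds
6. S = 16 lies in [12, 18]  holds
7. values 13, 16, 12 are pairwise distinct  holds
8. S + W = 16 + 12 = 28  holds
9. S = 16, not > 18; antecedent false, conditional vacuously true  holds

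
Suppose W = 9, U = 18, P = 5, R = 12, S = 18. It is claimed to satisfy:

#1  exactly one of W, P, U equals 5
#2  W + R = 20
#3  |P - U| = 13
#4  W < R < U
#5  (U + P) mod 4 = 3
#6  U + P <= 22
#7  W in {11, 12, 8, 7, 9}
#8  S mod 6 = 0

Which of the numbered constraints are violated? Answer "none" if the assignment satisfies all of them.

No — constraints 2, 6 are not satisfied.

#1 W=9, P=5, U=18; 1 of them equals 5 — holds.
#2 W + R = 9 + 12 = 21, not 20 — fails.
#3 |5 - 18| = 13 — holds.
#4 values 9 < 12 < 18 — holds.
#5 U + P = 23; 23 mod 4 = 3 — holds.
#6 U + P = 18 + 5 = 23; 23 > 22, bound 22 not met — fails.
#7 W = 9 is in {11, 12, 8, 7, 9} — holds.
#8 18 mod 6 = 0 — holds.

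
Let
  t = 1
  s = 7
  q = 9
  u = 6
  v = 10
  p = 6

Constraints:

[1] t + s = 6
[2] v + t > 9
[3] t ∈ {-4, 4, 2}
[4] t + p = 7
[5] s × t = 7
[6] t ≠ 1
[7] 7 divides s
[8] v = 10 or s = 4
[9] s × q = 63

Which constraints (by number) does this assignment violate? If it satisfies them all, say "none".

[1] t + s = 1 + 7 = 8, not 6  FAIL
[2] v + t = 10 + 1 = 11; 11 > 9  OK
[3] t = 1 is not in {-4, 4, 2}  FAIL
[4] t + p = 1 + 6 = 7  OK
[5] s × t = 7 × 1 = 7  OK
[6] t = 1, but 1 is required to differ  FAIL
[7] 7 / 7 = 1, so 7 divides 7  OK
[8] v = 10 = 10 (first disjunct)  OK
[9] s × q = 7 × 9 = 63  OK

Constraints 1, 3, 6 are violated.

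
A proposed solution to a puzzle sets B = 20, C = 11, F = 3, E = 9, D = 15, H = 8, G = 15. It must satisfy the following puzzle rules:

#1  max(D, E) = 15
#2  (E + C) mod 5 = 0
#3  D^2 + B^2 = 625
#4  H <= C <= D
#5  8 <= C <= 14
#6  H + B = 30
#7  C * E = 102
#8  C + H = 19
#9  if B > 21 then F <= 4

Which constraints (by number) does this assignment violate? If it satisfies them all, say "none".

#1 max(15, 9) = 15 — holds.
#2 E + C = 20; 20 mod 5 = 0 — holds.
#3 D^2 + B^2 = 15^2 + 20^2 = 225 + 400 = 625 — holds.
#4 values 8 <= 11 <= 15 — holds.
#5 C = 11 lies in [8, 14] — holds.
#6 H + B = 8 + 20 = 28, not 30 — fails.
#7 C * E = 11 * 9 = 99, not 102 — fails.
#8 C + H = 11 + 8 = 19 — holds.
#9 B = 20, not > 21; antecedent false, conditional vacuously true — holds.

Constraints 6, 7 do not hold.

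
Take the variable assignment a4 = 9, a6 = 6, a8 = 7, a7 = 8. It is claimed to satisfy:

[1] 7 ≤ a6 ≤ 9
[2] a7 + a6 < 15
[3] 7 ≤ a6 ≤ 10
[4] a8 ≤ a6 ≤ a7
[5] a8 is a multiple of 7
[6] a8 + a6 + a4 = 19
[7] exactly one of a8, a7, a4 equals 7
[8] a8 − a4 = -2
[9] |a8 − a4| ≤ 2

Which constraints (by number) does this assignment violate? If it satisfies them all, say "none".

Violated: 1, 3, 4, and 6.

[1] a6 = 6 is outside [7, 9]  fails
[2] a7 + a6 = 8 + 6 = 14; 14 < 15  holds
[3] a6 = 6 is outside [7, 10]  fails
[4] values 7, 6, 8; a8 = 7 is not ≤ a6 = 6  fails
[5] 7 / 7 = 1, so 7 divides 7  holds
[6] a8 + a6 + a4 = 7 + 6 + 9 = 22, not 19  fails
[7] a8=7, a7=8, a4=9; 1 of them equals 7  holds
[8] a8 − a4 = 7 − 9 = -2  holds
[9] |7 − 9| = 2; 2 ≤ 2  holds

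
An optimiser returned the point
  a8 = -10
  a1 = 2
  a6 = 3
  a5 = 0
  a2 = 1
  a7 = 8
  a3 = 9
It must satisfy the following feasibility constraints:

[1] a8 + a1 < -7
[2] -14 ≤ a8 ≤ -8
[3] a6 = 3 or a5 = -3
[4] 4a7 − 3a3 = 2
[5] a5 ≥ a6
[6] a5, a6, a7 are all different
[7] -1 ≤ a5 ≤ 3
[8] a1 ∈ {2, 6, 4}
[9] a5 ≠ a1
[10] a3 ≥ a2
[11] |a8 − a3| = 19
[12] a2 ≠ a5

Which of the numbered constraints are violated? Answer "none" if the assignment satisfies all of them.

[1] a8 + a1 = -10 + 2 = -8; -8 < -7 — satisfied.
[2] a8 = -10 lies in [-14, -8] — satisfied.
[3] a6 = 3 = 3 (first disjunct) — satisfied.
[4] 4a7 − 3a3 = 4(8) − 3(9) = 5, not 2 — violated.
[5] a5 = 0, a6 = 3; 0 < 3 (want ≥) — violated.
[6] values 0, 3, 8 are pairwise distinct — satisfied.
[7] a5 = 0 lies in [-1, 3] — satisfied.
[8] a1 = 2 is in {2, 6, 4} — satisfied.
[9] a5 = 0, a1 = 2; distinct — satisfied.
[10] a3 = 9, a2 = 1; 9 ≥ 1 — satisfied.
[11] |-10 − 9| = 19 — satisfied.
[12] a2 = 1, a5 = 0; distinct — satisfied.

Violated: 4 and 5.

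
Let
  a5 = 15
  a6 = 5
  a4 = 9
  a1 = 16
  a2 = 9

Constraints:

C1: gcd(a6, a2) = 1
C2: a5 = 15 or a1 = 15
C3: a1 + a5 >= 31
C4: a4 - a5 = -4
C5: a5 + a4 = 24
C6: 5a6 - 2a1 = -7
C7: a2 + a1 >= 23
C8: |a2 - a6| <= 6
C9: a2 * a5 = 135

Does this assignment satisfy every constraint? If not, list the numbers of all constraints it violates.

Violated: 4.

C1: gcd(5, 9) = 1 — satisfied.
C2: a5 = 15 = 15 (first disjunct) — satisfied.
C3: a1 + a5 = 16 + 15 = 31; 31 ≥ 31 — satisfied.
C4: a4 - a5 = 9 - 15 = -6, not -4 — violated.
C5: a5 + a4 = 15 + 9 = 24 — satisfied.
C6: 5a6 - 2a1 = 5(5) - 2(16) = -7 — satisfied.
C7: a2 + a1 = 9 + 16 = 25; 25 ≥ 23 — satisfied.
C8: |9 - 5| = 4; 4 ≤ 6 — satisfied.
C9: a2 * a5 = 9 * 15 = 135 — satisfied.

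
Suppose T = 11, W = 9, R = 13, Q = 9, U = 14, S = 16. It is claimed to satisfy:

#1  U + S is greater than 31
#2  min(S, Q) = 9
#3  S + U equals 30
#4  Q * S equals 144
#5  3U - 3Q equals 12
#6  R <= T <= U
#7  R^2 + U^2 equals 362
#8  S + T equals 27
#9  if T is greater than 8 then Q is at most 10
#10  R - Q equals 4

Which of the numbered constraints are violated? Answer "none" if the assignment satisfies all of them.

Violated: 1, 5, 6, and 7.

#1 U + S = 14 + 16 = 30; 30 ≤ 31, bound 31 not met  ✗
#2 min(16, 9) = 9  ✓
#3 S + U = 16 + 14 = 30  ✓
#4 Q * S = 9 * 16 = 144  ✓
#5 3U - 3Q = 3(14) - 3(9) = 15, not 12  ✗
#6 values 13, 11, 14; R = 13 is not <= T = 11  ✗
#7 R^2 + U^2 = 13^2 + 14^2 = 169 + 196 = 365, not 362  ✗
#8 S + T = 16 + 11 = 27  ✓
#9 T = 11 > 8, so we need Q ≤ 10; Q = 9 ≤ 10  ✓
#10 R - Q = 13 - 9 = 4  ✓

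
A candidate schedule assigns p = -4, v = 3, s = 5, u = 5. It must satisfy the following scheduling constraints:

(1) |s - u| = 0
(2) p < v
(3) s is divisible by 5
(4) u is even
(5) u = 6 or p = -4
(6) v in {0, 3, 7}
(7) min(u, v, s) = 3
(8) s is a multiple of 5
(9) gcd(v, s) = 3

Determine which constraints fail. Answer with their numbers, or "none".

(1) |5 - 5| = 0  OK
(2) p = -4, v = 3; -4 < 3  OK
(3) 5 / 5 = 1, so 5 divides 5  OK
(4) u = 5 is odd  FAIL
(5) u = 5 ≠ 6, but p = -4 = -4 (second disjunct)  OK
(6) v = 3 is in {0, 3, 7}  OK
(7) min(5, 3, 5) = 3  OK
(8) 5 / 5 = 1, so 5 divides 5  OK
(9) gcd(3, 5) = 1, not 3  FAIL

The assignment fails constraints 4, 9.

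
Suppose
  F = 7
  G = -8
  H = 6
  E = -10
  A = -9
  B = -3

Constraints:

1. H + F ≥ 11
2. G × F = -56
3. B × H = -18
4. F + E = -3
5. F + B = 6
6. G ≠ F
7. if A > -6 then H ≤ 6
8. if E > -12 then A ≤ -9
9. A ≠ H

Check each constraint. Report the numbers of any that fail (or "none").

Violated: 5.

1. H + F = 6 + 7 = 13; 13 ≥ 11 — satisfied.
2. G × F = -8 × 7 = -56 — satisfied.
3. B × H = -3 × 6 = -18 — satisfied.
4. F + E = 7 + (-10) = -3 — satisfied.
5. F + B = 7 + (-3) = 4, not 6 — violated.
6. G = -8, F = 7; distinct — satisfied.
7. A = -9, not > -6; antecedent false, conditional vacuously true — satisfied.
8. E = -10 > -12, so we need A ≤ -9; A = -9 ≤ -9 — satisfied.
9. A = -9, H = 6; distinct — satisfied.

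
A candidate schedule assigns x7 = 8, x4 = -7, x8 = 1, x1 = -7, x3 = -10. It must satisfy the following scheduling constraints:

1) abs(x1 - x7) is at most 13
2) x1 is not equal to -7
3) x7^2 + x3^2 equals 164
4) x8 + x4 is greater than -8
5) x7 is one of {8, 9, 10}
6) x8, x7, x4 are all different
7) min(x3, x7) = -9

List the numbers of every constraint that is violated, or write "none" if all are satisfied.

Violated: 1, 2, and 7.

1) abs(-7 - 8) = 15; 15 > 13, exceeds bound 13 — violated.
2) x1 = -7, but -7 is required to differ — violated.
3) x7^2 + x3^2 = 8^2 + (-10)^2 = 64 + 100 = 164 — OK.
4) x8 + x4 = 1 + (-7) = -6; -6 > -8 — OK.
5) x7 = 8 is in {8, 9, 10} — OK.
6) values 1, 8, -7 are pairwise distinct — OK.
7) min(-10, 8) = -10, not -9 — violated.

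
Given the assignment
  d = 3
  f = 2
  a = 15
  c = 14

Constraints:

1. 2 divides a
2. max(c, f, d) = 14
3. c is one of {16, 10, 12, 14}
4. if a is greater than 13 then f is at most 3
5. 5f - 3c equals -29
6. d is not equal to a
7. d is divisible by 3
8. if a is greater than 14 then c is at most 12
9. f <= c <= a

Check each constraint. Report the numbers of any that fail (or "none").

1. 15 = 2*7 + 1, so 2 does not divide 15  ✗
2. max(14, 2, 3) = 14  ✓
3. c = 14 is in {16, 10, 12, 14}  ✓
4. a = 15 > 13, so we need f ≤ 3; f = 2 ≤ 3  ✓
5. 5f - 3c = 5(2) - 3(14) = -32, not -29  ✗
6. d = 3, a = 15; distinct  ✓
7. 3 / 3 = 1, so 3 divides 3  ✓
8. a = 15 > 14, so we need c ≤ 12; but c = 14 > 12  ✗
9. values 2 <= 14 <= 15  ✓

No — constraints 1, 5, 8 are not satisfied.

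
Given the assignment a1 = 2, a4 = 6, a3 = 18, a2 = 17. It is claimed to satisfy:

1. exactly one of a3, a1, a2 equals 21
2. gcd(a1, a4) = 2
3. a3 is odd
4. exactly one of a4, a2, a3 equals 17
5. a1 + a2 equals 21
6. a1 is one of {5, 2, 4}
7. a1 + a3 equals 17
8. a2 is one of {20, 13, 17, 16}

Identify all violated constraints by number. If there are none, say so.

1. a3=18, a1=2, a2=17; 0 of them equal 21, not exactly one — fails.
2. gcd(2, 6) = 2 — holds.
3. a3 = 18 is even — fails.
4. a4=6, a2=17, a3=18; 1 of them equals 17 — holds.
5. a1 + a2 = 2 + 17 = 19, not 21 — fails.
6. a1 = 2 is in {5, 2, 4} — holds.
7. a1 + a3 = 2 + 18 = 20, not 17 — fails.
8. a2 = 17 is in {20, 13, 17, 16} — holds.

Violated: 1, 3, 5, 7.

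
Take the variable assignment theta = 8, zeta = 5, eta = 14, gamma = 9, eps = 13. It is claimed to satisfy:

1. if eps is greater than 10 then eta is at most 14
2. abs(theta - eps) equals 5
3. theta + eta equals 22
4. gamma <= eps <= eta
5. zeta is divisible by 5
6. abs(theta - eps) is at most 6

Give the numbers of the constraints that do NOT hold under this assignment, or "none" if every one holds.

Yes — all constraints hold.

1. eps = 13 > 10, so we need eta ≤ 14; eta = 14 ≤ 14 — holds.
2. abs(8 - 13) = 5 — holds.
3. theta + eta = 8 + 14 = 22 — holds.
4. values 9 <= 13 <= 14 — holds.
5. 5 / 5 = 1, so 5 divides 5 — holds.
6. abs(8 - 13) = 5; 5 ≤ 6 — holds.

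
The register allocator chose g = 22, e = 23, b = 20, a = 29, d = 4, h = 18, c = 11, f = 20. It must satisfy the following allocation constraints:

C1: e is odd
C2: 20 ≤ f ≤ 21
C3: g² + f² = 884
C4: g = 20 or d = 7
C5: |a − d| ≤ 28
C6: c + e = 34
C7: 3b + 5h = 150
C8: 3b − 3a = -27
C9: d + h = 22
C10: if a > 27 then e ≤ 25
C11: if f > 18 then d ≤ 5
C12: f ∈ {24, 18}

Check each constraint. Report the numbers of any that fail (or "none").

C1: e = 23 is odd — holds.
C2: f = 20 lies in [20, 21] — holds.
C3: g² + f² = 22² + 20² = 484 + 400 = 884 — holds.
C4: g = 22 ≠ 20 and d = 4 ≠ 7; both disjuncts false — fails.
C5: |29 − 4| = 25; 25 ≤ 28 — holds.
C6: c + e = 11 + 23 = 34 — holds.
C7: 3b + 5h = 3(20) + 5(18) = 150 — holds.
C8: 3b − 3a = 3(20) − 3(29) = -27 — holds.
C9: d + h = 4 + 18 = 22 — holds.
C10: a = 29 > 27, so we need e ≤ 25; e = 23 ≤ 25 — holds.
C11: f = 20 > 18, so we need d ≤ 5; d = 4 ≤ 5 — holds.
C12: f = 20 is not in {24, 18} — fails.

The assignment fails constraints 4, 12.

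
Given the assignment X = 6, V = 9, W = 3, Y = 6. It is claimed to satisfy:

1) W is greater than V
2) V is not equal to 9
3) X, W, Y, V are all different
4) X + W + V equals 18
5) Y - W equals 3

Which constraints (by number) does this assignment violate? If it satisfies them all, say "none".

1) W = 3, V = 9; 3 ≤ 9 (want >) — violated.
2) V = 9, but 9 is required to differ — violated.
3) X = Y = 6, not all different — violated.
4) X + W + V = 6 + 3 + 9 = 18 — satisfied.
5) Y - W = 6 - 3 = 3 — satisfied.

No — constraints 1, 2, and 3 are not satisfied.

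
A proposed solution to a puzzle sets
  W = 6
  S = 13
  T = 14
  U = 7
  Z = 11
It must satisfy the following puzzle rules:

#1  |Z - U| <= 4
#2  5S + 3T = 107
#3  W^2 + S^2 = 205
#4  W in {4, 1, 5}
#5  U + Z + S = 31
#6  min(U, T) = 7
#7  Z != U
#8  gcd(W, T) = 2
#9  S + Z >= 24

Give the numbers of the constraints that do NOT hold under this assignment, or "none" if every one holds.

#1 |11 - 7| = 4; 4 ≤ 4  yes
#2 5S + 3T = 5(13) + 3(14) = 107  yes
#3 W^2 + S^2 = 6^2 + 13^2 = 36 + 169 = 205  yes
#4 W = 6 is not in {4, 1, 5}  no
#5 U + Z + S = 7 + 11 + 13 = 31  yes
#6 min(7, 14) = 7  yes
#7 Z = 11, U = 7; distinct  yes
#8 gcd(6, 14) = 2  yes
#9 S + Z = 13 + 11 = 24; 24 ≥ 24  yes

The assignment fails constraint 4.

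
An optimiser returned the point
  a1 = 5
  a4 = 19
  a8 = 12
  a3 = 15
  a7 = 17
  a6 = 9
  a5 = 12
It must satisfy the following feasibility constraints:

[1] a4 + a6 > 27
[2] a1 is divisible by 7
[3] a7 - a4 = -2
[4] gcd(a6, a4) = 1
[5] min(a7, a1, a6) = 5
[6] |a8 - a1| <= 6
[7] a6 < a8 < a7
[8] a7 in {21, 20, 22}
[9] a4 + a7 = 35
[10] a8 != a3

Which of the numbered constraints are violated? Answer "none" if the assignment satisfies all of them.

Violated: 2, 6, 8, and 9.

[1] a4 + a6 = 19 + 9 = 28; 28 > 27 — OK.
[2] 5 = 7*0 + 5, so 7 does not divide 5 — violated.
[3] a7 - a4 = 17 - 19 = -2 — OK.
[4] gcd(9, 19) = 1 — OK.
[5] min(17, 5, 9) = 5 — OK.
[6] |12 - 5| = 7; 7 > 6, exceeds bound 6 — violated.
[7] values 9 < 12 < 17 — OK.
[8] a7 = 17 is not in {21, 20, 22} — violated.
[9] a4 + a7 = 19 + 17 = 36, not 35 — violated.
[10] a8 = 12, a3 = 15; distinct — OK.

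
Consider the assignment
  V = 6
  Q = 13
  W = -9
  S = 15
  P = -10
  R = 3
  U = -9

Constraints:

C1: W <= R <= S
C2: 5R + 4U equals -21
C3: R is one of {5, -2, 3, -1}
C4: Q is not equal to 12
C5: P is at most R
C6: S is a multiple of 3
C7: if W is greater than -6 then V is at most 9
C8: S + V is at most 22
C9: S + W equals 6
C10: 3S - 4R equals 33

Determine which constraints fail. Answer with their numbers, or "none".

C1: values -9 <= 3 <= 15 — OK.
C2: 5R + 4U = 5(3) + 4(-9) = -21 — OK.
C3: R = 3 is in {5, -2, 3, -1} — OK.
C4: Q = 13, and 13 ≠ 12 — OK.
C5: P = -10, R = 3; -10 ≤ 3 — OK.
C6: 15 / 3 = 5, so 3 divides 15 — OK.
C7: W = -9, not > -6; antecedent false, conditional vacuously true — OK.
C8: S + V = 15 + 6 = 21; 21 ≤ 22 — OK.
C9: S + W = 15 + (-9) = 6 — OK.
C10: 3S - 4R = 3(15) - 4(3) = 33 — OK.

Yes — all constraints hold.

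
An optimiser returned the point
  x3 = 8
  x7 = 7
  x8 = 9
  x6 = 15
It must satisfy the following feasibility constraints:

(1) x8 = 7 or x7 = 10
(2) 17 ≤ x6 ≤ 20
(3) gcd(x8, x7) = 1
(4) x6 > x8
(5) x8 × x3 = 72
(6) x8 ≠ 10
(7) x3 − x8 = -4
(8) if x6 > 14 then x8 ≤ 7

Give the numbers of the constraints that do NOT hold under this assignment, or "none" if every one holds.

Constraints 1, 2, 7, 8 do not hold.

(1) x8 = 9 ≠ 7 and x7 = 7 ≠ 10; both disjuncts false  fails
(2) x6 = 15 is outside [17, 20]  fails
(3) gcd(9, 7) = 1  holds
(4) x6 = 15, x8 = 9; 15 > 9  holds
(5) x8 × x3 = 9 × 8 = 72  holds
(6) x8 = 9, and 9 ≠ 10  holds
(7) x3 − x8 = 8 − 9 = -1, not -4  fails
(8) x6 = 15 > 14, so we need x8 ≤ 7; but x8 = 9 > 7  fails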